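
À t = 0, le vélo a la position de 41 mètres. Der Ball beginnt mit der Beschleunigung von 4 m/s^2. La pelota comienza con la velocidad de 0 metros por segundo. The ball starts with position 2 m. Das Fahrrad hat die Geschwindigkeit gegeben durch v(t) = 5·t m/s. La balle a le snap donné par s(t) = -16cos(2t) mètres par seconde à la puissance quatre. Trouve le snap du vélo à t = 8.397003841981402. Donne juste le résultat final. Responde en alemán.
s(8.397003841981402) = 0.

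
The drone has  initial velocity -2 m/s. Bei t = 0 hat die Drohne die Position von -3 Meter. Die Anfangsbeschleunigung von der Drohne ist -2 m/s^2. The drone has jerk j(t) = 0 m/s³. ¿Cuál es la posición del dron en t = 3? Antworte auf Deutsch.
Um dies zu lösen, müssen wir 3 Stammfunktionen unserer Gleichung für den Ruck j(t) = 0 finden. Mit ∫j(t)dt und Anwendung von a(0) = -2, finden wir a(t) = -2. Mit ∫a(t)dt und Anwendung von v(0) = -2, finden wir v(t) = -2·t - 2. Das Integral von der Geschwindigkeit, mit x(0) = -3, ergibt die Position: x(t) = -t^2 - 2·t - 3. Aus der Gleichung für die Position x(t) = -t^2 - 2·t - 3, setzen wir t = 3 ein und erhalten x = -18.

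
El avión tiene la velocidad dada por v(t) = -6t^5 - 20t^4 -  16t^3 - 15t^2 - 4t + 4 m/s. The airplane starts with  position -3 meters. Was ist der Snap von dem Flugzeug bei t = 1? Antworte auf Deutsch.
Wir müssen unsere Gleichung für die Geschwindigkeit v(t) = -6·t^5 - 20·t^4 - 16·t^3 - 15·t^2 - 4·t + 4 3-mal ableiten. Durch Ableiten von der Geschwindigkeit erhalten wir die Beschleunigung: a(t) = -30·t^4 - 80·t^3 - 48·t^2 - 30·t - 4. Durch Ableiten von der Beschleunigung erhalten wir den Ruck: j(t) = -120·t^3 - 240·t^2 - 96·t - 30. Mit d/dt von j(t) finden wir s(t) = -360·t^2 - 480·t - 96. Wir haben den Snap s(t) = -360·t^2 - 480·t - 96. Durch Einsetzen von t = 1: s(1) = -936.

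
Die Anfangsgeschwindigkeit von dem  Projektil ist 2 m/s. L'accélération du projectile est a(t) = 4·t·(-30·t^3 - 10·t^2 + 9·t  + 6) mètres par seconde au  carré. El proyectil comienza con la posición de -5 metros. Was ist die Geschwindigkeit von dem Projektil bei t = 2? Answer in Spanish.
Debemos encontrar la antiderivada de nuestra ecuación de la aceleración a(t) = 4·t·(-30·t^3 - 10·t^2 + 9·t + 6) 1 vez. La integral de la aceleración, con v(0) = 2, da la velocidad: v(t) = -24·t^5 - 10·t^4 + 12·t^3 + 12·t^2 + 2. Tenemos la velocidad v(t) = -24·t^5 - 10·t^4 + 12·t^3 + 12·t^2 + 2. Sustituyendo t = 2: v(2) = -782.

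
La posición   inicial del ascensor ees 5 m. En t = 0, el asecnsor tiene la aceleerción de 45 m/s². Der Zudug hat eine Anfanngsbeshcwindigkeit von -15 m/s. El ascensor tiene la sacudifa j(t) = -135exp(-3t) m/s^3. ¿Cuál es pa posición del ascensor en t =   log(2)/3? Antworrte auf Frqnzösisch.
Nous devons trouver l'intégrale de notre équation du jerk j(t) = -135·exp(-3·t) 3 fois. L'intégrale du jerk est l'accélération. En utilisant a(0) = 45, nous obtenons a(t) = 45·exp(-3·t). En intégrant l'accélération et en utilisant la condition initiale v(0) = -15, nous obtenons v(t) = -15·exp(-3·t). L'intégrale de la vitesse est la position. En utilisant x(0) = 5, nous obtenons x(t) = 5·exp(-3·t). Nous avons la position x(t) = 5·exp(-3·t). En substituant t = log(2)/3: x(log(2)/3) = 5/2.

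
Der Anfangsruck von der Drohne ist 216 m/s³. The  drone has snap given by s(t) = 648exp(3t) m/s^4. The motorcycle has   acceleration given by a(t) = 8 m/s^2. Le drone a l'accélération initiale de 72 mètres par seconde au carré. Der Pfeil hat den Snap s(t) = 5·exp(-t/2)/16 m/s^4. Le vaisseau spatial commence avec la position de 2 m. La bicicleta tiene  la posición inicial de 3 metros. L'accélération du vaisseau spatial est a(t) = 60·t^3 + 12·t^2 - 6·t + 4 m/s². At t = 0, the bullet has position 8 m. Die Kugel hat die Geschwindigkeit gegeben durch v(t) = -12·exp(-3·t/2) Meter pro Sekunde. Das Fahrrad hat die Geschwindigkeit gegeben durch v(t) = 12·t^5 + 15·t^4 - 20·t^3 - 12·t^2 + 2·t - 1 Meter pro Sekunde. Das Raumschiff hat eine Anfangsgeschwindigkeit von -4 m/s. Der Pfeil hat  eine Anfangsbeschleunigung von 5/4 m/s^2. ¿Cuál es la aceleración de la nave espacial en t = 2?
De la ecuación de la aceleración a(t) = 60·t^3 + 12·t^2 - 6·t + 4, sustituimos t = 2 para obtener a = 520.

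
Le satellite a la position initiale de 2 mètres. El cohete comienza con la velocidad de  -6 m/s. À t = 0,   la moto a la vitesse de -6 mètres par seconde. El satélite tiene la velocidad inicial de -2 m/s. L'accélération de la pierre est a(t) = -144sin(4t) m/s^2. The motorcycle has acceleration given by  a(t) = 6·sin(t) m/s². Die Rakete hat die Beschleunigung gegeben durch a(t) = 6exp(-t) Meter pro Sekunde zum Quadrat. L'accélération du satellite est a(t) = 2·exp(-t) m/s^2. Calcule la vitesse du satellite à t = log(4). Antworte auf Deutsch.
Ausgehend von der Beschleunigung a(t) = 2·exp(-t), nehmen wir 1 Stammfunktion. Mit ∫a(t)dt und Anwendung von v(0) = -2, finden wir v(t) = -2·exp(-t). Wir haben die Geschwindigkeit v(t) = -2·exp(-t). Durch Einsetzen von t = log(4): v(log(4)) = -1/2.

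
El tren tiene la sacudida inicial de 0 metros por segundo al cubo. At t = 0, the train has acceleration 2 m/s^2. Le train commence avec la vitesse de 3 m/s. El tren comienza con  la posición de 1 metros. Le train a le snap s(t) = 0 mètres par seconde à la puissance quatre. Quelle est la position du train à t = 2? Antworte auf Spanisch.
Debemos encontrar la integral de nuestra ecuación del snap s(t) = 0 4 veces. La integral del snap es la sacudida. Usando j(0) = 0, obtenemos j(t) = 0. Integrando la sacudida y usando la condición inicial a(0) = 2, obtenemos a(t) = 2. Integrando la aceleración y usando la condición inicial v(0) = 3, obtenemos v(t) = 2·t + 3. Tomando ∫v(t)dt y aplicando x(0) = 1, encontramos x(t) = t^2 + 3·t + 1. Tenemos la posición x(t) = t^2 + 3·t + 1. Sustituyendo t = 2: x(2) = 11.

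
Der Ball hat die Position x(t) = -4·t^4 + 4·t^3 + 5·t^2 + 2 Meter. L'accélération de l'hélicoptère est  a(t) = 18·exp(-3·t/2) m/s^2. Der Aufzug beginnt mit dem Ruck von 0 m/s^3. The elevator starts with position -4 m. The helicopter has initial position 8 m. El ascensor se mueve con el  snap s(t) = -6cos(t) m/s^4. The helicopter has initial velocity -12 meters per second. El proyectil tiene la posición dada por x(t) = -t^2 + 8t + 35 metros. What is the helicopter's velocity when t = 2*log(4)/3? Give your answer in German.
Ausgehend von der Beschleunigung a(t) = 18·exp(-3·t/2), nehmen wir 1 Integral. Das Integral von der Beschleunigung, mit v(0) = -12, ergibt die Geschwindigkeit: v(t) = -12·exp(-3·t/2). Wir haben die Geschwindigkeit v(t) = -12·exp(-3·t/2). Durch Einsetzen von t = 2*log(4)/3: v(2*log(4)/3) = -3.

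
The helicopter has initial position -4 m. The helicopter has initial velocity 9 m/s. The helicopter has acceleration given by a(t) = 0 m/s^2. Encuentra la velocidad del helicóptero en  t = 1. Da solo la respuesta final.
La respuesta es 9.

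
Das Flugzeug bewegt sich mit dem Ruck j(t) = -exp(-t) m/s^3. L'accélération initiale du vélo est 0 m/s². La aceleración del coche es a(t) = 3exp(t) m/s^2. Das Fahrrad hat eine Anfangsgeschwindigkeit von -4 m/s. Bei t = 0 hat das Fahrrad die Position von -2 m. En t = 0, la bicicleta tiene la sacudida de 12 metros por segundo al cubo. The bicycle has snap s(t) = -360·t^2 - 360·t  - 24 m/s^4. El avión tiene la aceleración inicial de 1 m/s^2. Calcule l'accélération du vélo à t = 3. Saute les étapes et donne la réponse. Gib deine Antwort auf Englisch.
a(3) = -4122.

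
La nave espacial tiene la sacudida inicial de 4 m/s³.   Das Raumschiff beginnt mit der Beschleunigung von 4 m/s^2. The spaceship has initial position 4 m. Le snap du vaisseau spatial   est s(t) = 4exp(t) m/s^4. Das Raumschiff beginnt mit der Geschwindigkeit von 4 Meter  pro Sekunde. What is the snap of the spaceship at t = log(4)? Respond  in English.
From the given snap equation s(t) = 4·exp(t), we substitute t = log(4) to get s = 16.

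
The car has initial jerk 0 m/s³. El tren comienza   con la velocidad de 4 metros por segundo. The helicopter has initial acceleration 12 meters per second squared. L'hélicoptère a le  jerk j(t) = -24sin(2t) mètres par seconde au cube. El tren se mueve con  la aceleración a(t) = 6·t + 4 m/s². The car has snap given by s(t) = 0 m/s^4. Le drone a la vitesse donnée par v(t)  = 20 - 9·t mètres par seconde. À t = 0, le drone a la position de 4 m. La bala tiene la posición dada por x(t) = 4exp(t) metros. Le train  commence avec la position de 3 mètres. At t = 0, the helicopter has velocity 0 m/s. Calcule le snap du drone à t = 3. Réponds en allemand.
Ausgehend von der Geschwindigkeit v(t) = 20 - 9·t, nehmen wir 3 Ableitungen. Die Ableitung von der Geschwindigkeit ergibt die Beschleunigung: a(t) = -9. Durch Ableiten von der Beschleunigung erhalten wir den Ruck: j(t) = 0. Die Ableitung von dem Ruck ergibt den Snap: s(t) = 0. Wir haben den Snap s(t) = 0. Durch Einsetzen von t = 3: s(3) = 0.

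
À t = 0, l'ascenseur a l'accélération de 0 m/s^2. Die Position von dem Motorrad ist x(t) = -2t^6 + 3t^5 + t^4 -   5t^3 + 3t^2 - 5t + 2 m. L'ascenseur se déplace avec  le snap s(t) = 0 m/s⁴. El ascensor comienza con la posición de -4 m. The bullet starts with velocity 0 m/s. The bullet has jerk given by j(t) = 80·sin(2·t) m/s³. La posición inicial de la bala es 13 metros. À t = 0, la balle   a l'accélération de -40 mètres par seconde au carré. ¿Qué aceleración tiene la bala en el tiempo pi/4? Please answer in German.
Wir müssen die Stammfunktion unserer Gleichung für den Ruck j(t) = 80·sin(2·t) 1-mal finden. Mit ∫j(t)dt und Anwendung von a(0) = -40, finden wir a(t) = -40·cos(2·t). Mit a(t) = -40·cos(2·t) und Einsetzen von t = pi/4, finden wir a = 0.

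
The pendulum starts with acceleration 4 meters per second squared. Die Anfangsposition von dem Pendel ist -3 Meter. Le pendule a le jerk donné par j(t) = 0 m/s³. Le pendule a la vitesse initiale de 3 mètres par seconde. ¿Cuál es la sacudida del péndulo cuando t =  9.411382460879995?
Tenemos la sacudida j(t) = 0. Sustituyendo t = 9.411382460879995: j(9.411382460879995) = 0.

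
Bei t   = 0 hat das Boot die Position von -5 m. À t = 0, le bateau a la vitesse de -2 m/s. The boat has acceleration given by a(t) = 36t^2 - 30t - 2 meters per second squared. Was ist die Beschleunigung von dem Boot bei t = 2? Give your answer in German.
Wir haben die Beschleunigung a(t) = 36·t^2 - 30·t - 2. Durch Einsetzen von t = 2: a(2) = 82.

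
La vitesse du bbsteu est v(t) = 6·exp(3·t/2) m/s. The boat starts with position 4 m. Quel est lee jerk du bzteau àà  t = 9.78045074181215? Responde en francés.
Nous devons dériver notre équation de la vitesse v(t) = 6·exp(3·t/2) 2 fois. En dérivant la vitesse, nous obtenons l'accélération: a(t) = 9·exp(3·t/2). En dérivant l'accélération, nous obtenons le jerk: j(t) = 27·exp(3·t/2)/2. En utilisant j(t) = 27·exp(3·t/2)/2 et en substituant t = 9.78045074181215, nous trouvons j = 31748809.8690996.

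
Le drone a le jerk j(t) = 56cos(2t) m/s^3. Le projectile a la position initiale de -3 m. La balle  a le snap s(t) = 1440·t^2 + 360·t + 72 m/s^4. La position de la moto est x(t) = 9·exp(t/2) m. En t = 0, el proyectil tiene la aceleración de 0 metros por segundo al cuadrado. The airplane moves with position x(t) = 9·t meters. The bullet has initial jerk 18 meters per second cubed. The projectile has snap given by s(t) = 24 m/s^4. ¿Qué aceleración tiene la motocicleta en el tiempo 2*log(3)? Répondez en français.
Nous devons dériver notre équation de la position x(t) = 9·exp(t/2) 2 fois. En dérivant la position, nous obtenons la vitesse: v(t) = 9·exp(t/2)/2. En prenant d/dt de v(t), nous trouvons a(t) = 9·exp(t/2)/4. En utilisant a(t) = 9·exp(t/2)/4 et en substituant t = 2*log(3), nous trouvons a = 27/4.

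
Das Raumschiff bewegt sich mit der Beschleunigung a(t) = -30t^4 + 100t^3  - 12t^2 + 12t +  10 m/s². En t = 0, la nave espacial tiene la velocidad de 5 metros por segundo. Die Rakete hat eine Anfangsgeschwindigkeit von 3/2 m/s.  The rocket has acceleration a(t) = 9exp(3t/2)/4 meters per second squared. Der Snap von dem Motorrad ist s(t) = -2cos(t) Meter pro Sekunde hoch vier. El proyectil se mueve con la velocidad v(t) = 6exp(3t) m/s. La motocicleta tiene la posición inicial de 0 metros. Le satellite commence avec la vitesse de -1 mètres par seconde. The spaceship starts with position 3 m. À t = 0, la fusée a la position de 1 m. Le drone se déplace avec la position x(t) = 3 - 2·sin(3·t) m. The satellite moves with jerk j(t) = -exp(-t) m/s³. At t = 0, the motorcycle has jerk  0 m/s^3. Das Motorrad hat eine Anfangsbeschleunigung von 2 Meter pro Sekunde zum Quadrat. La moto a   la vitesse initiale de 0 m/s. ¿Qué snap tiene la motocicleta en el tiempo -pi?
De la ecuación del snap s(t) = -2·cos(t), sustituimos t = -pi para obtener s = 2.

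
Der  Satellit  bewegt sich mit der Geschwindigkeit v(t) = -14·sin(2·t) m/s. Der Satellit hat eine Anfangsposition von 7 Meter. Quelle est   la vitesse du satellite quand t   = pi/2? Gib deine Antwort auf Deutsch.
Wir haben die Geschwindigkeit v(t) = -14·sin(2·t). Durch Einsetzen von t = pi/2: v(pi/2) = 0.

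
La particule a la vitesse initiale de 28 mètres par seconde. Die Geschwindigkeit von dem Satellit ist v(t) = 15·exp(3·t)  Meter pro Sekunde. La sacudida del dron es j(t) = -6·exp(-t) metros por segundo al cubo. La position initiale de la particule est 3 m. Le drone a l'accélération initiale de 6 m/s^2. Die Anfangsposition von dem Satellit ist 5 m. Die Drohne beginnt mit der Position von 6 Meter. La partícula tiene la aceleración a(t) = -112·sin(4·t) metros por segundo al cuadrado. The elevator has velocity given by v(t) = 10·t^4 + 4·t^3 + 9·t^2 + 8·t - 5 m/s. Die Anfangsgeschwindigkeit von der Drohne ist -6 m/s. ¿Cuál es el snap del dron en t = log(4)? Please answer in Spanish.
Para resolver esto, necesitamos tomar 1 derivada de nuestra ecuación de la sacudida j(t) = -6·exp(-t). Derivando la sacudida, obtenemos el snap: s(t) = 6·exp(-t). Tenemos el snap s(t) = 6·exp(-t). Sustituyendo t = log(4): s(log(4)) = 3/2.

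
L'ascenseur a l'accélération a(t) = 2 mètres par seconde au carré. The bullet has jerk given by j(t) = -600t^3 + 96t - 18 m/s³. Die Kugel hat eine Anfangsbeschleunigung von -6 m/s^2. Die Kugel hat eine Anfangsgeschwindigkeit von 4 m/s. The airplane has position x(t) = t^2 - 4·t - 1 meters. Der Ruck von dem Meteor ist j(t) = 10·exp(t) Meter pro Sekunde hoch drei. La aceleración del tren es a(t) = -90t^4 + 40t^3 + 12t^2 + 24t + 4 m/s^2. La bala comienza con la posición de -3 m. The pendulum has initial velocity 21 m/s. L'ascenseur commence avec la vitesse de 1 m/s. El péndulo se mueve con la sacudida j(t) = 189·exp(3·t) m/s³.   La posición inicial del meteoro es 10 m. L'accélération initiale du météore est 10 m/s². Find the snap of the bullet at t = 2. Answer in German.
Wir müssen unsere Gleichung für den Ruck j(t) = -600·t^3 + 96·t - 18 1-mal ableiten. Mit d/dt von j(t) finden wir s(t) = 96 - 1800·t^2. Wir haben den Snap s(t) = 96 - 1800·t^2. Durch Einsetzen von t = 2: s(2) = -7104.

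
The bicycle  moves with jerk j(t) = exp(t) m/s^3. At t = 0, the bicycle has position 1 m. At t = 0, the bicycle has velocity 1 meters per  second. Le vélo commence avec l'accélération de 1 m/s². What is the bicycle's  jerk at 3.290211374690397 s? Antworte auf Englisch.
Using j(t) = exp(t) and substituting t = 3.290211374690397, we find j = 26.8485381575951.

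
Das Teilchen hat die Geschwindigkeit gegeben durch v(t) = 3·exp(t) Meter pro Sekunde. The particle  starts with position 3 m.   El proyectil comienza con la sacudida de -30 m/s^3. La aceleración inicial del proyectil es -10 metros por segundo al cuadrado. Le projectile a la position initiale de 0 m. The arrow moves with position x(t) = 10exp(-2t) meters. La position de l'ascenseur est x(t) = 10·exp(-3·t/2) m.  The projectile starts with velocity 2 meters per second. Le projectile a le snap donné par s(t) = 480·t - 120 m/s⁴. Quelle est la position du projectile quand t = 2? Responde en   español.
Para resolver esto, necesitamos tomar 4 integrales de nuestra ecuación del snap s(t) = 480·t - 120. La integral del snap, con j(0) = -30, da la sacudida: j(t) = 240·t^2 - 120·t - 30. Tomando ∫j(t)dt y aplicando a(0) = -10, encontramos a(t) = 80·t^3 - 60·t^2 - 30·t - 10. Tomando ∫a(t)dt y aplicando v(0) = 2, encontramos v(t) = 20·t^4 - 20·t^3 - 15·t^2 - 10·t + 2. La integral de la velocidad es la posición. Usando x(0) = 0, obtenemos x(t) = 4·t^5 - 5·t^4 - 5·t^3 - 5·t^2 + 2·t. Usando x(t) = 4·t^5 - 5·t^4 - 5·t^3 - 5·t^2 + 2·t y sustituyendo t = 2, encontramos x = -8.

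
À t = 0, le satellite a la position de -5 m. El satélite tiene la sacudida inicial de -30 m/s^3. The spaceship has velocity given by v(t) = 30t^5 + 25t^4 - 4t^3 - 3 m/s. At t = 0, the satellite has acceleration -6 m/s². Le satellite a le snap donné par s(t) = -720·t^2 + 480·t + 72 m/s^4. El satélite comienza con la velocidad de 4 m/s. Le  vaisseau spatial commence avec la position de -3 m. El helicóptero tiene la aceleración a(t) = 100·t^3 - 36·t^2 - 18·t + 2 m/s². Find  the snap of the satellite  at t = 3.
From the given snap equation s(t) = -720·t^2 + 480·t + 72, we substitute t = 3 to get s = -4968.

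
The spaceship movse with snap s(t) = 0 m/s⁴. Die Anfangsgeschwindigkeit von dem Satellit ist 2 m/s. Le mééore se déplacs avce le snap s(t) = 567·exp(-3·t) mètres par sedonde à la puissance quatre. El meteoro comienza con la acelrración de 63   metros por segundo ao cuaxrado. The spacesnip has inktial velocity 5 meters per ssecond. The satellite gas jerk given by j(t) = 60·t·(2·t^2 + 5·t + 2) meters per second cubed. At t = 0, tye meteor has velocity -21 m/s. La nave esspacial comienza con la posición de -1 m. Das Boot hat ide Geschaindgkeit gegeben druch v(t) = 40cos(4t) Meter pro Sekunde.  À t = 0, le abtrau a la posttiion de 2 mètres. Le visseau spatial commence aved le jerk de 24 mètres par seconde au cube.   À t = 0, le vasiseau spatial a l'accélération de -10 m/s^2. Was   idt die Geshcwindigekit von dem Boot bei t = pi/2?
Mit v(t) = 40·cos(4·t) und Einsetzen von t = pi/2, finden wir v = 40.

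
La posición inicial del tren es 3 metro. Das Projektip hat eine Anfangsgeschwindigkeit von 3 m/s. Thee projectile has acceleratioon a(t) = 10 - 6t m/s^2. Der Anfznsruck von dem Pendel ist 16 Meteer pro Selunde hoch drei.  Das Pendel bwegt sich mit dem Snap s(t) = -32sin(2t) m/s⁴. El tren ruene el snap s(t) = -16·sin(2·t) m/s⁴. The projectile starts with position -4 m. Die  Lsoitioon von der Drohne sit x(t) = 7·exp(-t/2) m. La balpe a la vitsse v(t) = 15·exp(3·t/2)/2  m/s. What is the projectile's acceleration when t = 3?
We have acceleration a(t) = 10 - 6·t. Substituting t = 3: a(3) = -8.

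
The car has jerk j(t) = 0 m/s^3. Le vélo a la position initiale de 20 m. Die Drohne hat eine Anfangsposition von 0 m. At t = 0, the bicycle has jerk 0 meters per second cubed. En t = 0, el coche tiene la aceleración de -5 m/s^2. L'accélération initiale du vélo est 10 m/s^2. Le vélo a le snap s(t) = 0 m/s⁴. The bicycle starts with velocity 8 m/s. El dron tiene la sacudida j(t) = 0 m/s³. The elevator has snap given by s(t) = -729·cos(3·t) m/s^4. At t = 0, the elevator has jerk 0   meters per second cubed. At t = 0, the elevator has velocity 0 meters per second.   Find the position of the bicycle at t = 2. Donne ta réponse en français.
Nous devons trouver l'intégrale de notre équation du snap s(t) = 0 4 fois. En prenant ∫s(t)dt et en appliquant j(0) = 0, nous trouvons j(t) = 0. En prenant ∫j(t)dt et en appliquant a(0) = 10, nous trouvons a(t) = 10. L'intégrale de l'accélération, avec v(0) = 8, donne la vitesse: v(t) = 10·t + 8. L'intégrale de la vitesse, avec x(0) = 20, donne la position: x(t) = 5·t^2 + 8·t + 20. De l'équation de la position x(t) = 5·t^2 + 8·t + 20, nous substituons t = 2 pour obtenir x = 56.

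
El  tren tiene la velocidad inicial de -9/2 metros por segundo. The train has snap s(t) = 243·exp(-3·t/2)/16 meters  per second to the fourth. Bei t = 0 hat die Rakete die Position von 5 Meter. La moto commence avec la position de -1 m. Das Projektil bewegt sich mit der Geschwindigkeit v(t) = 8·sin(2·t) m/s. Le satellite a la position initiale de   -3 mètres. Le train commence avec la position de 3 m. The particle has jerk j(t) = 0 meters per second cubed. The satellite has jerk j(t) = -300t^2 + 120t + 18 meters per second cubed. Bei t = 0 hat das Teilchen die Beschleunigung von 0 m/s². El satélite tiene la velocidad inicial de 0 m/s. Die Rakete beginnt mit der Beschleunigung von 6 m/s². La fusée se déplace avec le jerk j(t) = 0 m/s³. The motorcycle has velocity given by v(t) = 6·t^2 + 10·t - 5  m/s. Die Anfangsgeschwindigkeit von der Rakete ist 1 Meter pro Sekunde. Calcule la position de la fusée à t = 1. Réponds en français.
Nous devons intégrer notre équation du jerk j(t) = 0 3 fois. En prenant ∫j(t)dt et en appliquant a(0) = 6, nous trouvons a(t) = 6. En prenant ∫a(t)dt et en appliquant v(0) = 1, nous trouvons v(t) = 6·t + 1. La primitive de la vitesse, avec x(0) = 5, donne la position: x(t) = 3·t^2 + t + 5. De l'équation de la position x(t) = 3·t^2 + t + 5, nous substituons t = 1 pour obtenir x = 9.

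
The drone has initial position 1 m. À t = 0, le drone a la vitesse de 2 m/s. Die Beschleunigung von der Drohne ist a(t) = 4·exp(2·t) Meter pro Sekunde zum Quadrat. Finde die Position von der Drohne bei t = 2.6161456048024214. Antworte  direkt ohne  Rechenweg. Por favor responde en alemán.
x(2.6161456048024214) = 187.221275658004.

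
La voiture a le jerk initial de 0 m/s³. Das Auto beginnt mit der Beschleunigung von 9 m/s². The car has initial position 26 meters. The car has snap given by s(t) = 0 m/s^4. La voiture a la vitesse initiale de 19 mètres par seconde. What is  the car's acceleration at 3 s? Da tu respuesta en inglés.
We need to integrate our snap equation s(t) = 0 2 times. The integral of snap, with j(0) = 0, gives jerk: j(t) = 0. The integral of jerk, with a(0) = 9, gives acceleration: a(t) = 9. Using a(t) = 9 and substituting t = 3, we find a = 9.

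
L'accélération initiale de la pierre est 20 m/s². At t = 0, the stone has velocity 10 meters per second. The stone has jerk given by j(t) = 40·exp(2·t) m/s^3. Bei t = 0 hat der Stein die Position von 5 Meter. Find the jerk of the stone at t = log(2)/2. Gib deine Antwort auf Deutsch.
Aus der Gleichung für den Ruck j(t) = 40·exp(2·t), setzen wir t = log(2)/2 ein und erhalten j = 80.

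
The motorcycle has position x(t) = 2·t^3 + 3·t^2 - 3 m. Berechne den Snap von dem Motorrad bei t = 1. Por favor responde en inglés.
We must differentiate our position equation x(t) = 2·t^3 + 3·t^2 - 3 4 times. Differentiating position, we get velocity: v(t) = 6·t^2 + 6·t. Differentiating velocity, we get acceleration: a(t) = 12·t + 6. Differentiating acceleration, we get jerk: j(t) = 12. Taking d/dt of j(t), we find s(t) = 0. Using s(t) = 0 and substituting t = 1, we find s = 0.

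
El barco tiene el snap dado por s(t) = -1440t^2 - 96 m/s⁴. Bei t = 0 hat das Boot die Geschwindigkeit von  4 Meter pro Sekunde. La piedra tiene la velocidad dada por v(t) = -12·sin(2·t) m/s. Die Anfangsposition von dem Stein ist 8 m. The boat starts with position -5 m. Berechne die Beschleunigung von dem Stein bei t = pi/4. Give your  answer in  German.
Ausgehend von der Geschwindigkeit v(t) = -12·sin(2·t), nehmen wir 1 Ableitung. Die Ableitung von der Geschwindigkeit ergibt die Beschleunigung: a(t) = -24·cos(2·t). Wir haben die Beschleunigung a(t) = -24·cos(2·t). Durch Einsetzen von t = pi/4: a(pi/4) = 0.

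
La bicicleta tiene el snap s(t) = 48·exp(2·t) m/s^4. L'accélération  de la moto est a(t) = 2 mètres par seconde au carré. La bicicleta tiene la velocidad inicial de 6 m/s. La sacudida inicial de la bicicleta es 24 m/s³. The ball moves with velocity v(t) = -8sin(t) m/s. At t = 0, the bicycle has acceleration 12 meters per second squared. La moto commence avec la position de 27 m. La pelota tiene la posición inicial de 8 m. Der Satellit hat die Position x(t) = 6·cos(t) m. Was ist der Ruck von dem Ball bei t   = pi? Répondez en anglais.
Starting from velocity v(t) = -8·sin(t), we take 2 derivatives. The derivative of velocity gives acceleration: a(t) = -8·cos(t). Taking d/dt of a(t), we find j(t) = 8·sin(t). Using j(t) = 8·sin(t) and substituting t = pi, we find j = 0.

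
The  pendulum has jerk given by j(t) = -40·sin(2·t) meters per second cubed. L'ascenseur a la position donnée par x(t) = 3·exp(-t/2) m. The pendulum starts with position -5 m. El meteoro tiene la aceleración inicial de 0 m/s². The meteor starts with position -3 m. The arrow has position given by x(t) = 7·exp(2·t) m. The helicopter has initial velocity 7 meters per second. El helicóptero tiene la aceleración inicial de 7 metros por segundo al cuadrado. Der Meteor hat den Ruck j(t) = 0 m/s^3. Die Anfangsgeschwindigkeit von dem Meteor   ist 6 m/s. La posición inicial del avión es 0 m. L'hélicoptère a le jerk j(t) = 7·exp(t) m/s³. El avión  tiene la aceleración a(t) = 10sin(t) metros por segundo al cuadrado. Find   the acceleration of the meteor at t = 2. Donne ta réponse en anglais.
Starting from jerk j(t) = 0, we take 1 antiderivative. The integral of jerk, with a(0) = 0, gives acceleration: a(t) = 0. We have acceleration a(t) = 0. Substituting t = 2: a(2) = 0.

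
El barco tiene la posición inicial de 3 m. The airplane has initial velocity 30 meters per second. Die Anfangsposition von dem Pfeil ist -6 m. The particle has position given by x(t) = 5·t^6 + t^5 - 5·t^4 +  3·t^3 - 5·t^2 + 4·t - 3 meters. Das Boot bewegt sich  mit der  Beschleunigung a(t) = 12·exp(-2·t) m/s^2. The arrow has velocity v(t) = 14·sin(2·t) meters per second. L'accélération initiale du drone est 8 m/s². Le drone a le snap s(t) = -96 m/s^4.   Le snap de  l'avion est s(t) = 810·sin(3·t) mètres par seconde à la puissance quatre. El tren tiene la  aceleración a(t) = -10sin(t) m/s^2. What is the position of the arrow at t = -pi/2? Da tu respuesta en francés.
Nous devons intégrer notre équation de la vitesse v(t) = 14·sin(2·t) 1 fois. En intégrant la vitesse et en utilisant la condition initiale x(0) = -6, nous obtenons x(t) = 1 - 7·cos(2·t). En utilisant x(t) = 1 - 7·cos(2·t) et en substituant t = -pi/2, nous trouvons x = 8.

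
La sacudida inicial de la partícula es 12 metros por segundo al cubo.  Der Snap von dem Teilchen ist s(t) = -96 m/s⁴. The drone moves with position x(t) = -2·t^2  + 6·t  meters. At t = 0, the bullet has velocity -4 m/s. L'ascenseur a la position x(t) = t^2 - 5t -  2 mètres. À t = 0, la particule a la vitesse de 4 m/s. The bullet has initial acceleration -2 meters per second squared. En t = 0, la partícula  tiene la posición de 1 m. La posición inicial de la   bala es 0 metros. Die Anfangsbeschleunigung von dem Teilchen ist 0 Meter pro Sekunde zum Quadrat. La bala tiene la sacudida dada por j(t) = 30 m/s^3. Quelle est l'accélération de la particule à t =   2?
En partant du snap s(t) = -96, nous prenons 2 primitives. En intégrant le snap et en utilisant la condition initiale j(0) = 12, nous obtenons j(t) = 12 - 96·t. L'intégrale du jerk, avec a(0) = 0, donne l'accélération: a(t) = 12·t·(1 - 4·t). Nous avons l'accélération a(t) = 12·t·(1 - 4·t). En substituant t = 2: a(2) = -168.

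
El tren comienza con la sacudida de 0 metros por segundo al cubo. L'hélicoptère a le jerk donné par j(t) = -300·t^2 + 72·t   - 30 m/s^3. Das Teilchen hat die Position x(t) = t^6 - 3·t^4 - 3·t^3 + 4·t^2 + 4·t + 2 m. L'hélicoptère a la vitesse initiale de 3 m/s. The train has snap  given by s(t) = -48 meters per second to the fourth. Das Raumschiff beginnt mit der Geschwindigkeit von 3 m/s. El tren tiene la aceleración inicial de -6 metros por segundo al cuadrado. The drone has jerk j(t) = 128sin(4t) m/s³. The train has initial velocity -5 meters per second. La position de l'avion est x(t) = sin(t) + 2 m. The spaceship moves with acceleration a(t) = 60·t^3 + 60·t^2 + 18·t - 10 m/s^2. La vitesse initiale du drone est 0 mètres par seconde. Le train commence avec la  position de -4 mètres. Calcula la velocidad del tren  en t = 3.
Debemos encontrar la integral de nuestra ecuación del snap s(t) = -48 3 veces. La antiderivada del snap, con j(0) = 0, da la sacudida: j(t) = -48·t. La antiderivada de la sacudida, con a(0) = -6, da la aceleración: a(t) = -24·t^2 - 6. Integrando la aceleración y usando la condición inicial v(0) = -5, obtenemos v(t) = -8·t^3 - 6·t - 5. Usando v(t) = -8·t^3 - 6·t - 5 y sustituyendo t = 3, encontramos v = -239.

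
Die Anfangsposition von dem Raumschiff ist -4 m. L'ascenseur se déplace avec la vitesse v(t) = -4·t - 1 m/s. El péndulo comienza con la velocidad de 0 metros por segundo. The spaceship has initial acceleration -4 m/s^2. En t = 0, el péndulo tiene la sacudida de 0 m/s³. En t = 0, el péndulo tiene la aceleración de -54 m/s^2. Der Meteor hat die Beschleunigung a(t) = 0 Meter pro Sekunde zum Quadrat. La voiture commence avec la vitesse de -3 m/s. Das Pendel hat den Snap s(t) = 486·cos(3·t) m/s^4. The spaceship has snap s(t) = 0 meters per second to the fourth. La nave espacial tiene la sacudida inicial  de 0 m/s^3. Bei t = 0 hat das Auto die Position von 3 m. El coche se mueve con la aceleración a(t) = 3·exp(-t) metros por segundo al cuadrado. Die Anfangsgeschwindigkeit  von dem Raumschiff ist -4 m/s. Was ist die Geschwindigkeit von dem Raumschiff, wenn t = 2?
Ausgehend von dem Snap s(t) = 0, nehmen wir 3 Stammfunktionen. Durch Integration von dem Snap und Verwendung der Anfangsbedingung j(0) = 0, erhalten wir j(t) = 0. Mit ∫j(t)dt und Anwendung von a(0) = -4, finden wir a(t) = -4. Das Integral von der Beschleunigung ist die Geschwindigkeit. Mit v(0) = -4 erhalten wir v(t) = -4·t - 4. Mit v(t) = -4·t - 4 und Einsetzen von t = 2, finden wir v = -12.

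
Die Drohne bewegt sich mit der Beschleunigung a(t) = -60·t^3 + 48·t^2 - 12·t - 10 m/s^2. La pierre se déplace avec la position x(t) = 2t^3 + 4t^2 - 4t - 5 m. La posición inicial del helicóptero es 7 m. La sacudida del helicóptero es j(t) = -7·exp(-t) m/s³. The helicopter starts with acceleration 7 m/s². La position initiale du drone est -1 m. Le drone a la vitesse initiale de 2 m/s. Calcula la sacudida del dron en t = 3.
Debemos derivar nuestra ecuación de la aceleración a(t) = -60·t^3 + 48·t^2 - 12·t - 10 1 vez. Tomando d/dt de a(t), encontramos j(t) = -180·t^2 + 96·t - 12. Tenemos la sacudida j(t) = -180·t^2 + 96·t - 12. Sustituyendo t = 3: j(3) = -1344.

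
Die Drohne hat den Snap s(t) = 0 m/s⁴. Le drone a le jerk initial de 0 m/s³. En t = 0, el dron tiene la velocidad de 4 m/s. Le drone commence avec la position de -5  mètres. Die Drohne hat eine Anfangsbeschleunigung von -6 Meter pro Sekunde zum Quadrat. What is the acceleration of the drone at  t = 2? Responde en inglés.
To solve this, we need to take 2 antiderivatives of our snap equation s(t) = 0. The integral of snap, with j(0) = 0, gives jerk: j(t) = 0. The integral of jerk is acceleration. Using a(0) = -6, we get a(t) = -6. From the given acceleration equation a(t) = -6, we substitute t = 2 to get a = -6.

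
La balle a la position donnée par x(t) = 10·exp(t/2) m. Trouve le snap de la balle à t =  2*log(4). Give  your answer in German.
Wir müssen unsere Gleichung für die Position x(t) = 10·exp(t/2) 4-mal ableiten. Mit d/dt von x(t) finden wir v(t) = 5·exp(t/2). Durch Ableiten von der Geschwindigkeit erhalten wir die Beschleunigung: a(t) = 5·exp(t/2)/2. Durch Ableiten von der Beschleunigung erhalten wir den Ruck: j(t) = 5·exp(t/2)/4. Die Ableitung von dem Ruck ergibt den Snap: s(t) = 5·exp(t/2)/8. Mit s(t) = 5·exp(t/2)/8 und Einsetzen von t = 2*log(4), finden wir s = 5/2.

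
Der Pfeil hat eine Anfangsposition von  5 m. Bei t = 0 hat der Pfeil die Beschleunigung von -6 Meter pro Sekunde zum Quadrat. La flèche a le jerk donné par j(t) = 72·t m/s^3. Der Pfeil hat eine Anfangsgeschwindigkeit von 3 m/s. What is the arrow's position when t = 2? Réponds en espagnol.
Partiendo de la sacudida j(t) = 72·t, tomamos 3 integrales. Tomando ∫j(t)dt y aplicando a(0) = -6, encontramos a(t) = 36·t^2 - 6. Integrando la aceleración y usando la condición inicial v(0) = 3, obtenemos v(t) = 12·t^3 - 6·t + 3. Tomando ∫v(t)dt y aplicando x(0) = 5, encontramos x(t) = 3·t^4 - 3·t^2 + 3·t + 5. Tenemos la posición x(t) = 3·t^4 - 3·t^2 + 3·t + 5. Sustituyendo t = 2: x(2) = 47.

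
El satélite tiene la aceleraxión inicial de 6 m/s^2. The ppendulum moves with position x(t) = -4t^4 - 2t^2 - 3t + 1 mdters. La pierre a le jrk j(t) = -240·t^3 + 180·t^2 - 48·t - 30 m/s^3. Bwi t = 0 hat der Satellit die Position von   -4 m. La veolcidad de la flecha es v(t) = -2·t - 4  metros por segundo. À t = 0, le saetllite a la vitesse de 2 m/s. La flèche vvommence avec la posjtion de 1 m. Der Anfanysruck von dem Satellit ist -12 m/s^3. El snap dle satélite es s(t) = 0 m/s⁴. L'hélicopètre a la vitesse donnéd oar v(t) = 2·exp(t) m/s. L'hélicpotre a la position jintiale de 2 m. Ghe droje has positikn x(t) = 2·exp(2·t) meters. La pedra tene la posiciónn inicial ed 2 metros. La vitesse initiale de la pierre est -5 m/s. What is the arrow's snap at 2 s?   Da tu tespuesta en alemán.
Ausgehend von der Geschwindigkeit v(t) = -2·t - 4, nehmen wir 3 Ableitungen. Die Ableitung von der Geschwindigkeit ergibt die Beschleunigung: a(t) = -2. Mit d/dt von a(t) finden wir j(t) = 0. Die Ableitung von dem Ruck ergibt den Snap: s(t) = 0. Aus der Gleichung für den Snap s(t) = 0, setzen wir t = 2 ein und erhalten s = 0.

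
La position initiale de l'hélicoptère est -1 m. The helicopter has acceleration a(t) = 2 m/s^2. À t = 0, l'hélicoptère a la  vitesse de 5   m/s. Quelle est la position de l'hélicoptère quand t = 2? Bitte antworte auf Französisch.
En partant de l'accélération a(t) = 2, nous prenons 2 intégrales. En prenant ∫a(t)dt et en appliquant v(0) = 5, nous trouvons v(t) = 2·t + 5. L'intégrale de la vitesse est la position. En utilisant x(0) = -1, nous obtenons x(t) = t^2 + 5·t - 1. De l'équation de la position x(t) = t^2 + 5·t - 1, nous substituons t = 2 pour obtenir x = 13.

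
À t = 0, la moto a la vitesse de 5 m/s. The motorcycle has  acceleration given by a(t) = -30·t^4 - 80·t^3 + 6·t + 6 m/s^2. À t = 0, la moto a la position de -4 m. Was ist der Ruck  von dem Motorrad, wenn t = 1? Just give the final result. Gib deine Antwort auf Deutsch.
Der Ruck bei t = 1 ist j = -354.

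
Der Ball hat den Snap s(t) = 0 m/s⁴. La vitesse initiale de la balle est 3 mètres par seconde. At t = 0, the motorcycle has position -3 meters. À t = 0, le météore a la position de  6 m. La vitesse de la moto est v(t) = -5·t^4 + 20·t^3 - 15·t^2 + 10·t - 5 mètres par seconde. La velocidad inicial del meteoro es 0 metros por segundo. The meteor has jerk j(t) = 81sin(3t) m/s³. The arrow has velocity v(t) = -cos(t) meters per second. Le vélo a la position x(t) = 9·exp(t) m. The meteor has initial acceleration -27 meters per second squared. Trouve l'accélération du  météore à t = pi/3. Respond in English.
To solve this, we need to take 1 antiderivative of our jerk equation j(t) = 81·sin(3·t). Integrating jerk and using the initial condition a(0) = -27, we get a(t) = -27·cos(3·t). From the given acceleration equation a(t) = -27·cos(3·t), we substitute t = pi/3 to get a = 27.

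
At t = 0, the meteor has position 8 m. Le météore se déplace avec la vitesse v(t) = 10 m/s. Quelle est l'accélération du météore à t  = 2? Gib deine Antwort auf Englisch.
We must differentiate our velocity equation v(t) = 10 1 time. Taking d/dt of v(t), we find a(t) = 0. We have acceleration a(t) = 0. Substituting t = 2: a(2) = 0.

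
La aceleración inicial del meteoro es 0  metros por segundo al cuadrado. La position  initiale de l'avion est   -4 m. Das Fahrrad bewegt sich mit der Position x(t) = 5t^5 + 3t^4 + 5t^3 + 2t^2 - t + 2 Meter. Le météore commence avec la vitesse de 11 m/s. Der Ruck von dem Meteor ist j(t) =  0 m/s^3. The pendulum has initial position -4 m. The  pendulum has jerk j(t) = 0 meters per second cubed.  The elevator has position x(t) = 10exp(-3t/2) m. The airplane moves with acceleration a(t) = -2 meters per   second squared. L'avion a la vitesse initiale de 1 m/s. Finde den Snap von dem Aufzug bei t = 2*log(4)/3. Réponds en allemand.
Um dies zu lösen, müssen wir 4 Ableitungen unserer Gleichung für die Position x(t) = 10·exp(-3·t/2) nehmen. Die Ableitung von der Position ergibt die Geschwindigkeit: v(t) = -15·exp(-3·t/2). Durch Ableiten von der Geschwindigkeit erhalten wir die Beschleunigung: a(t) = 45·exp(-3·t/2)/2. Mit d/dt von a(t) finden wir j(t) = -135·exp(-3·t/2)/4. Mit d/dt von j(t) finden wir s(t) = 405·exp(-3·t/2)/8. Aus der Gleichung für den Snap s(t) = 405·exp(-3·t/2)/8, setzen wir t = 2*log(4)/3 ein und erhalten s = 405/32.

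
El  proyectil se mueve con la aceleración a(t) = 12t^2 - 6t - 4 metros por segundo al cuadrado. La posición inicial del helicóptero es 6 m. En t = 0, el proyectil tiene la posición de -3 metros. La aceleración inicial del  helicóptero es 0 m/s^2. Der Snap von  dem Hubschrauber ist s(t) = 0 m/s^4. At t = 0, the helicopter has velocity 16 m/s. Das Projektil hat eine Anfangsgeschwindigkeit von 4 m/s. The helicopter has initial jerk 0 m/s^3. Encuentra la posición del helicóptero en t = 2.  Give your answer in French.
Nous devons intégrer notre équation du snap s(t) = 0 4 fois. L'intégrale du snap est le jerk. En utilisant j(0) = 0, nous obtenons j(t) = 0. En prenant ∫j(t)dt et en appliquant a(0) = 0, nous trouvons a(t) = 0. L'intégrale de l'accélération est la vitesse. En utilisant v(0) = 16, nous obtenons v(t) = 16. La primitive de la vitesse est la position. En utilisant x(0) = 6, nous obtenons x(t) = 16·t + 6. Nous avons la position x(t) = 16·t + 6. En substituant t = 2: x(2) = 38.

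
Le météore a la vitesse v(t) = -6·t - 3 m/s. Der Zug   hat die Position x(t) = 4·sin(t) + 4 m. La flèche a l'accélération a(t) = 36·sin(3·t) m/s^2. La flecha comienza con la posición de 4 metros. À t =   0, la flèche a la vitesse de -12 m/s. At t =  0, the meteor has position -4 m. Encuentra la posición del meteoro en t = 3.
Partiendo de la velocidad v(t) = -6·t - 3, tomamos 1 antiderivada. Integrando la velocidad y usando la condición inicial x(0) = -4, obtenemos x(t) = -3·t^2 - 3·t - 4. Usando x(t) = -3·t^2 - 3·t - 4 y sustituyendo t = 3, encontramos x = -40.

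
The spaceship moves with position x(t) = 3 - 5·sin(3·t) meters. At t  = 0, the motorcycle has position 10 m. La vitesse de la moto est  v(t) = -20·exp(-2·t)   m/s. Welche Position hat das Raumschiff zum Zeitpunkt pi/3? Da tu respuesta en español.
Tenemos la posición x(t) = 3 - 5·sin(3·t). Sustituyendo t = pi/3: x(pi/3) = 3.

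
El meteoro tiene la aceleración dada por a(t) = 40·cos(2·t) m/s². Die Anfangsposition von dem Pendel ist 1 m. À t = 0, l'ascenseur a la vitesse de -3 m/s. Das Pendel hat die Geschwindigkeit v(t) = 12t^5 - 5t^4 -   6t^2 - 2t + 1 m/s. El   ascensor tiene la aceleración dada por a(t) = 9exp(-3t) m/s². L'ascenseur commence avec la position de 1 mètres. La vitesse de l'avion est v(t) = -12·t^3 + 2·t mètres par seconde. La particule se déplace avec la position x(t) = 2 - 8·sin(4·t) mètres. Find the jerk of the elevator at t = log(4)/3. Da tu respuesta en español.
Debemos derivar nuestra ecuación de la aceleración a(t) = 9·exp(-3·t) 1 vez. Tomando d/dt de a(t), encontramos j(t) = -27·exp(-3·t). Tenemos la sacudida j(t) = -27·exp(-3·t). Sustituyendo t = log(4)/3: j(log(4)/3) = -27/4.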